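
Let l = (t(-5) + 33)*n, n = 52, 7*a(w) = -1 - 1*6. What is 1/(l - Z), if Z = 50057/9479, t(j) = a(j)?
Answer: 9479/15722999 ≈ 0.00060287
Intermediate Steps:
a(w) = -1 (a(w) = (-1 - 1*6)/7 = (-1 - 6)/7 = (⅐)*(-7) = -1)
t(j) = -1
Z = 50057/9479 (Z = 50057*(1/9479) = 50057/9479 ≈ 5.2808)
l = 1664 (l = (-1 + 33)*52 = 32*52 = 1664)
1/(l - Z) = 1/(1664 - 1*50057/9479) = 1/(1664 - 50057/9479) = 1/(15722999/9479) = 9479/15722999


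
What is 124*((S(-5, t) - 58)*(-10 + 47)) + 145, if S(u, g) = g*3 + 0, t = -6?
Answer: -348543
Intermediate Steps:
S(u, g) = 3*g (S(u, g) = 3*g + 0 = 3*g)
124*((S(-5, t) - 58)*(-10 + 47)) + 145 = 124*((3*(-6) - 58)*(-10 + 47)) + 145 = 124*((-18 - 58)*37) + 145 = 124*(-76*37) + 145 = 124*(-2812) + 145 = -348688 + 145 = -348543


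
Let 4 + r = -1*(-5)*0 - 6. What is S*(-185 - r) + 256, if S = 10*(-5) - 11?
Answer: 10931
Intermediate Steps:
r = -10 (r = -4 + (-1*(-5)*0 - 6) = -4 + (5*0 - 6) = -4 + (0 - 6) = -4 - 6 = -10)
S = -61 (S = -50 - 11 = -61)
S*(-185 - r) + 256 = -61*(-185 - 1*(-10)) + 256 = -61*(-185 + 10) + 256 = -61*(-175) + 256 = 10675 + 256 = 10931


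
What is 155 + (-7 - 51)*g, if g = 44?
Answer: -2397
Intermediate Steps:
155 + (-7 - 51)*g = 155 + (-7 - 51)*44 = 155 - 58*44 = 155 - 2552 = -2397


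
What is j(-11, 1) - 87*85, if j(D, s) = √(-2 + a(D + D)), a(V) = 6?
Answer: -7393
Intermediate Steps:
j(D, s) = 2 (j(D, s) = √(-2 + 6) = √4 = 2)
j(-11, 1) - 87*85 = 2 - 87*85 = 2 - 7395 = -7393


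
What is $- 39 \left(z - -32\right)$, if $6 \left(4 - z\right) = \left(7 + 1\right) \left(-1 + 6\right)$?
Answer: $-1144$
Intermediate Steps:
$z = - \frac{8}{3}$ ($z = 4 - \frac{\left(7 + 1\right) \left(-1 + 6\right)}{6} = 4 - \frac{8 \cdot 5}{6} = 4 - \frac{20}{3} = - \frac{8}{3} \approx -2.6667$)
$- 39 \left(z - -32\right) = - 39 \left(- \frac{8}{3} - -32\right) = - 39 \left(- \frac{8}{3} + 32\right) = \left(-39\right) \frac{88}{3} = -1144$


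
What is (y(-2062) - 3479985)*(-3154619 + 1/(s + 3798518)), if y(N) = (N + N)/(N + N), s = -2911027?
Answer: 9742897183693905152/887491 ≈ 1.0978e+13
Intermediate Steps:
y(N) = 1 (y(N) = (2*N)/((2*N)) = (2*N)*(1/(2*N)) = 1)
(y(-2062) - 3479985)*(-3154619 + 1/(s + 3798518)) = (1 - 3479985)*(-3154619 + 1/(-2911027 + 3798518)) = -3479984*(-3154619 + 1/887491) = -3479984*(-2799695970928/887491) = 9742897183693905152/887491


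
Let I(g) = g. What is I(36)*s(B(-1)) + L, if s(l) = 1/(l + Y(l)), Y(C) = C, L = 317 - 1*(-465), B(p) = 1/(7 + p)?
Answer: 890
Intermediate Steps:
L = 782 (L = 317 + 465 = 782)
s(l) = 1/(2*l) (s(l) = 1/(l + l) = 1/(2*l))
I(36)*s(B(-1)) + L = 36*(1/(2*(1/(7 - 1)))) + 782 = 36*(1/(2*(1/6))) + 782 = 36*(1/(2*(⅙))) + 782 = 36*((½)*6) + 782 = 36*3 + 782 = 108 + 782 = 890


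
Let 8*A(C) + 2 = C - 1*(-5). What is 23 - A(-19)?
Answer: 25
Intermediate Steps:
A(C) = 3/8 + C/8 (A(C) = -1/4 + (C - 1*(-5))/8 = -1/4 + (C + 5)/8 = -1/4 + (5 + C)/8 = -1/4 + (5/8 + C/8) = 3/8 + C/8)
23 - A(-19) = 23 - (3/8 + (1/8)*(-19)) = 23 - (3/8 - 19/8) = 23 - 1*(-2) = 23 + 2 = 25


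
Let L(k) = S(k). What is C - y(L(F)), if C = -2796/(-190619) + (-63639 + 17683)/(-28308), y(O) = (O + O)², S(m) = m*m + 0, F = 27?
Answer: -2867676093212549/1349010663 ≈ -2.1258e+6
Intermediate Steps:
S(m) = m² (S(m) = m² + 0 = m²)
L(k) = k²
y(O) = 4*O² (y(O) = (2*O)² = 4*O²)
C = 2209808983/1349010663 (C = -2796*(-1/190619) - 45956*(-1/28308) = 2796/190619 + 11489/7077 = 2209808983/1349010663 ≈ 1.6381)
C - y(L(F)) = 2209808983/1349010663 - 4*(27²)² = 2209808983/1349010663 - 4*729² = 2209808983/1349010663 - 4*531441 = 2209808983/1349010663 - 1*2125764 = 2209808983/1349010663 - 2125764 = -2867676093212549/1349010663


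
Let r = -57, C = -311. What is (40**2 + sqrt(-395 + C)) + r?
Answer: 1543 + I*sqrt(706) ≈ 1543.0 + 26.571*I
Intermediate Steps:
(40**2 + sqrt(-395 + C)) + r = (40**2 + sqrt(-395 - 311)) - 57 = (1600 + sqrt(-706)) - 57 = (1600 + I*sqrt(706)) - 57 = 1543 + I*sqrt(706)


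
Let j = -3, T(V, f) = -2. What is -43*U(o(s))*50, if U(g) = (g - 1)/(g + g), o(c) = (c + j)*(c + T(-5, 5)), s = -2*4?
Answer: -23435/22 ≈ -1065.2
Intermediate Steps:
s = -8
o(c) = (-3 + c)*(-2 + c) (o(c) = (c - 3)*(c - 2) = (-3 + c)*(-2 + c))
U(g) = (-1 + g)/(2*g) (U(g) = (-1 + g)/((2*g)) = (-1 + g)*(1/(2*g)) = (-1 + g)/(2*g))
-43*U(o(s))*50 = -43*(-1 + (6 + (-8)² - 5*(-8)))/(2*(6 + (-8)² - 5*(-8)))*50 = -43*(-1 + (6 + 64 + 40))/(2*(6 + 64 + 40))*50 = -43*(-1 + 110)/(2*110)*50 = -43*109/(2*110)*50 = -43*109/220*50 = -4687/220*50 = -23435/22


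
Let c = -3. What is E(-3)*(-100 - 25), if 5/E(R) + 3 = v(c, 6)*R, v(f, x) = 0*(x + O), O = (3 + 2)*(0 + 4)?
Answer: 625/3 ≈ 208.33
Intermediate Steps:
O = 20 (O = 5*4 = 20)
v(f, x) = 0 (v(f, x) = 0*(x + 20) = 0*(20 + x) = 0)
E(R) = -5/3 (E(R) = 5/(-3 + 0*R) = 5/(-3 + 0) = 5/(-3) = 5*(-1/3) = -5/3)
E(-3)*(-100 - 25) = -5*(-100 - 25)/3 = -5/3*(-125) = 625/3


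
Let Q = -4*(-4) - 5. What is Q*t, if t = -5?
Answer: -55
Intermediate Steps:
Q = 11 (Q = 16 - 5 = 11)
Q*t = 11*(-5) = -55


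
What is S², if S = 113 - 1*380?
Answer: 71289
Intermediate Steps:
S = -267 (S = 113 - 380 = -267)
S² = (-267)² = 71289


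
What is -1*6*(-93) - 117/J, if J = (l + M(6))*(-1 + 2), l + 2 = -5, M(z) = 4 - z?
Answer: 571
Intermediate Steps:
l = -7 (l = -2 - 5 = -7)
J = -9 (J = (-7 + (4 - 1*6))*(-1 + 2) = (-7 + (4 - 6))*1 = (-7 - 2)*1 = -9*1 = -9)
-1*6*(-93) - 117/J = -1*6*(-93) - 117/(-9) = -6*(-93) - 117*(-⅑) = 558 + 13 = 571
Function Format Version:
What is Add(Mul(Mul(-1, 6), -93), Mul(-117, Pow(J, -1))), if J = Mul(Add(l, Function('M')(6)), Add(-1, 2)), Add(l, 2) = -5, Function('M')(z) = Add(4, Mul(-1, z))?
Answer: 571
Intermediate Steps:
l = -7 (l = Add(-2, -5) = -7)
J = -9 (J = Mul(Add(-7, Add(4, Mul(-1, 6))), Add(-1, 2)) = Mul(Add(-7, Add(4, -6)), 1) = Mul(Add(-7, -2), 1) = Mul(-9, 1) = -9)
Add(Mul(Mul(-1, 6), -93), Mul(-117, Pow(J, -1))) = Add(Mul(Mul(-1, 6), -93), Mul(-117, Pow(-9, -1))) = Add(Mul(-6, -93), Mul(-117, Rational(-1, 9))) = Add(558, 13) = 571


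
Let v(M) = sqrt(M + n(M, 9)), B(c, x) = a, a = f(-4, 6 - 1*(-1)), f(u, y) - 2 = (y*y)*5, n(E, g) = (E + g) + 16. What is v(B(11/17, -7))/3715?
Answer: sqrt(519)/3715 ≈ 0.0061323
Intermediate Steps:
n(E, g) = 16 + E + g
f(u, y) = 2 + 5*y**2 (f(u, y) = 2 + (y*y)*5 = 2 + y**2*5 = 2 + 5*y**2)
a = 247 (a = 2 + 5*(6 - 1*(-1))**2 = 2 + 5*(6 + 1)**2 = 2 + 5*7**2 = 2 + 5*49 = 2 + 245 = 247)
B(c, x) = 247
v(M) = sqrt(25 + 2*M) (v(M) = sqrt(M + (16 + M + 9)) = sqrt(M + (25 + M)) = sqrt(25 + 2*M))
v(B(11/17, -7))/3715 = sqrt(25 + 2*247)/3715 = sqrt(25 + 494)*(1/3715) = sqrt(519)*(1/3715) = sqrt(519)/3715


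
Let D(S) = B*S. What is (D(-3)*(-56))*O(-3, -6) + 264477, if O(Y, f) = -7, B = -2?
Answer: 266829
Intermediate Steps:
D(S) = -2*S
(D(-3)*(-56))*O(-3, -6) + 264477 = (-2*(-3)*(-56))*(-7) + 264477 = (6*(-56))*(-7) + 264477 = -336*(-7) + 264477 = 2352 + 264477 = 266829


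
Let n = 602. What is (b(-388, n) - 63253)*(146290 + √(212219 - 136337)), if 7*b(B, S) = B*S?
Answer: -14134686090 - 96621*√75882 ≈ -1.4161e+10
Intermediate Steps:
b(B, S) = B*S/7 (b(B, S) = (B*S)/7 = B*S/7)
(b(-388, n) - 63253)*(146290 + √(212219 - 136337)) = ((⅐)*(-388)*602 - 63253)*(146290 + √(212219 - 136337)) = (-33368 - 63253)*(146290 + √75882) = -96621*(146290 + √75882) = -14134686090 - 96621*√75882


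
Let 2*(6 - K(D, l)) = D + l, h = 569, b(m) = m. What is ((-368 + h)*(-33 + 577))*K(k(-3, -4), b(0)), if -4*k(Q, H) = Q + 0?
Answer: 615060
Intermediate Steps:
k(Q, H) = -Q/4 (k(Q, H) = -(Q + 0)/4 = -Q/4)
K(D, l) = 6 - D/2 - l/2 (K(D, l) = 6 - (D + l)/2 = 6 + (-D/2 - l/2) = 6 - D/2 - l/2)
((-368 + h)*(-33 + 577))*K(k(-3, -4), b(0)) = ((-368 + 569)*(-33 + 577))*(6 - (-1)*(-3)/8 - 1/2*0) = (201*544)*(6 - 1/2*3/4 + 0) = 109344*(6 - 3/8 + 0) = 109344*(45/8) = 615060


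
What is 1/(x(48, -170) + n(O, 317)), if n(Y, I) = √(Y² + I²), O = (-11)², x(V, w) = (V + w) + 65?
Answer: 57/111881 + √115130/111881 ≈ 0.0035422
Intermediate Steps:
x(V, w) = 65 + V + w
O = 121
n(Y, I) = √(I² + Y²)
1/(x(48, -170) + n(O, 317)) = 1/((65 + 48 - 170) + √(317² + 121²)) = 1/(-57 + √(100489 + 14641)) = 1/(-57 + √115130)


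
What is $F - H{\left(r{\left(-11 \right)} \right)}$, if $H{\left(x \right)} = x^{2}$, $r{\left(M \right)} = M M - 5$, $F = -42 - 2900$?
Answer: $-16398$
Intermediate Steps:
$F = -2942$ ($F = -42 - 2900 = -2942$)
$r{\left(M \right)} = -5 + M^{2}$ ($r{\left(M \right)} = M^{2} - 5 = -5 + M^{2}$)
$F - H{\left(r{\left(-11 \right)} \right)} = -2942 - \left(-5 + \left(-11\right)^{2}\right)^{2} = -2942 - \left(-5 + 121\right)^{2} = -2942 - 116^{2} = -2942 - 13456 = -16398$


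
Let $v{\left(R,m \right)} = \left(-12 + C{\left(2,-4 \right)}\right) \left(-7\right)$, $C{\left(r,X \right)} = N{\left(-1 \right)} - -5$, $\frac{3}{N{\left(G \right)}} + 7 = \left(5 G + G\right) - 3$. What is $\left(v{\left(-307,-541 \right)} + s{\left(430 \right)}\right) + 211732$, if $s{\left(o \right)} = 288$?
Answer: $\frac{3393125}{16} \approx 2.1207 \cdot 10^{5}$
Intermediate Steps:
$N{\left(G \right)} = \frac{3}{-10 + 6 G}$ ($N{\left(G \right)} = \frac{3}{-7 + \left(\left(5 G + G\right) - 3\right)} = \frac{3}{-7 + \left(6 G - 3\right)} = \frac{3}{-7 + \left(-3 + 6 G\right)} = \frac{3}{-10 + 6 G}$)
$C{\left(r,X \right)} = \frac{77}{16}$ ($C{\left(r,X \right)} = \frac{3}{2 \left(-5 + 3 \left(-1\right)\right)} - -5 = \frac{3}{2 \left(-5 - 3\right)} + 5 = \frac{3}{2 \left(-8\right)} + 5 = \frac{3}{2} \left(- \frac{1}{8}\right) + 5 = - \frac{3}{16} + 5 = \frac{77}{16}$)
$v{\left(R,m \right)} = \frac{805}{16}$ ($v{\left(R,m \right)} = \left(-12 + \frac{77}{16}\right) \left(-7\right) = \left(- \frac{115}{16}\right) \left(-7\right) = \frac{805}{16}$)
$\left(v{\left(-307,-541 \right)} + s{\left(430 \right)}\right) + 211732 = \left(\frac{805}{16} + 288\right) + 211732 = \frac{5413}{16} + 211732 = \frac{3393125}{16}$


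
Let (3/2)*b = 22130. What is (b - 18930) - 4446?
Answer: -25868/3 ≈ -8622.7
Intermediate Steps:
b = 44260/3 (b = (⅔)*22130 = 44260/3 ≈ 14753.)
(b - 18930) - 4446 = (44260/3 - 18930) - 4446 = -12530/3 - 4446 = -25868/3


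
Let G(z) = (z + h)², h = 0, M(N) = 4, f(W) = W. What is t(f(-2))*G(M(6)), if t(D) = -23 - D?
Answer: -336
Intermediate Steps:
G(z) = z² (G(z) = (z + 0)² = z²)
t(f(-2))*G(M(6)) = (-23 - 1*(-2))*4² = (-23 + 2)*16 = -21*16 = -336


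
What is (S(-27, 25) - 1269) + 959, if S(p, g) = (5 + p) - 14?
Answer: -346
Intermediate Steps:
S(p, g) = -9 + p
(S(-27, 25) - 1269) + 959 = ((-9 - 27) - 1269) + 959 = (-36 - 1269) + 959 = -1305 + 959 = -346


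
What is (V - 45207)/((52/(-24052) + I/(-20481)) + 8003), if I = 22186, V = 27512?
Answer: -2179179116835/985453810088 ≈ -2.2113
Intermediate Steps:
(V - 45207)/((52/(-24052) + I/(-20481)) + 8003) = (27512 - 45207)/((52/(-24052) + 22186/(-20481)) + 8003) = -17695/((52*(-1/24052) + 22186*(-1/20481)) + 8003) = -17695/((-13/6013 - 22186/20481) + 8003) = -17695/(-133670671/123152253 + 8003) = -17695/985453810088/123152253 = -17695*123152253/985453810088 = -2179179116835/985453810088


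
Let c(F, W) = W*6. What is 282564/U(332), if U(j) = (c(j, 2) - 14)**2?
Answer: 70641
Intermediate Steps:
c(F, W) = 6*W
U(j) = 4 (U(j) = (6*2 - 14)**2 = (12 - 14)**2 = (-2)**2 = 4)
282564/U(332) = 282564/4 = 282564*(1/4) = 70641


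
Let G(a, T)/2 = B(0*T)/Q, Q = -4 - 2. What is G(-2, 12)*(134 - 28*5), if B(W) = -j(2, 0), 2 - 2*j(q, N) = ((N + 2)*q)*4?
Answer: 14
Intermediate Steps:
j(q, N) = 1 - 2*q*(2 + N) (j(q, N) = 1 - (N + 2)*q*4/2 = 1 - (2 + N)*q*4/2 = 1 - q*(2 + N)*4/2 = 1 - 2*q*(2 + N))
B(W) = 7 (B(W) = -(1 - 4*2 - 2*0*2) = -(1 - 8 + 0) = -1*(-7) = 7)
Q = -6
G(a, T) = -7/3 (G(a, T) = 2*(7/(-6)) = 2*(7*(-⅙)) = 2*(-7/6) = -7/3)
G(-2, 12)*(134 - 28*5) = -7*(134 - 28*5)/3 = -7*(134 - 140)/3 = -7/3*(-6) = 14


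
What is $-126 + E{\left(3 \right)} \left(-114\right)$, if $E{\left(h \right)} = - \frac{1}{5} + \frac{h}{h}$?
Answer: $- \frac{1086}{5} \approx -217.2$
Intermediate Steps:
$E{\left(h \right)} = \frac{4}{5}$ ($E{\left(h \right)} = \left(-1\right) \frac{1}{5} + 1 = - \frac{1}{5} + 1 = \frac{4}{5}$)
$-126 + E{\left(3 \right)} \left(-114\right) = -126 + \frac{4}{5} \left(-114\right) = -126 - \frac{456}{5} = - \frac{1086}{5}$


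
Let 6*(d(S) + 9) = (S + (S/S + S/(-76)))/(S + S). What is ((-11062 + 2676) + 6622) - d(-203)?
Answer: -324928829/185136 ≈ -1755.1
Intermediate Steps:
d(S) = -9 + (1 + 75*S/76)/(12*S) (d(S) = -9 + ((S + (S/S + S/(-76)))/(S + S))/6 = -9 + ((S + (1 + S*(-1/76)))/((2*S)))/6 = -9 + ((S + (1 - S/76))*(1/(2*S)))/6 = -9 + ((1 + 75*S/76)*(1/(2*S)))/6 = -9 + ((1 + 75*S/76)/(2*S))/6 = -9 + (1 + 75*S/76)/(12*S))
((-11062 + 2676) + 6622) - d(-203) = ((-11062 + 2676) + 6622) - (76 - 8133*(-203))/(912*(-203)) = (-8386 + 6622) - (-1)*(76 + 1650999)/(912*203) = -1764 - (-1)*1651075/(912*203) = -1764 - 1*(-1651075/185136) = -1764 + 1651075/185136 = -324928829/185136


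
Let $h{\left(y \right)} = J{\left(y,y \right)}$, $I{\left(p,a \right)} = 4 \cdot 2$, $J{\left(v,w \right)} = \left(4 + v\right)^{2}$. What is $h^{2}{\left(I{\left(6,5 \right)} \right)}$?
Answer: $20736$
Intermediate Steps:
$I{\left(p,a \right)} = 8$
$h{\left(y \right)} = \left(4 + y\right)^{2}$
$h^{2}{\left(I{\left(6,5 \right)} \right)} = \left(\left(4 + 8\right)^{2}\right)^{2} = \left(12^{2}\right)^{2} = 144^{2} = 20736$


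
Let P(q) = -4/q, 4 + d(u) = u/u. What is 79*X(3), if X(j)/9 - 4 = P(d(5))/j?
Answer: 3160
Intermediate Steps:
d(u) = -3 (d(u) = -4 + u/u = -4 + 1 = -3)
X(j) = 36 + 12/j (X(j) = 36 + 9*((-4/(-3))/j) = 36 + 9*((-4*(-⅓))/j) = 36 + 9*(4/(3*j)) = 36 + 12/j)
79*X(3) = 79*(36 + 12/3) = 79*(36 + 12*(⅓)) = 79*(36 + 4) = 79*40 = 3160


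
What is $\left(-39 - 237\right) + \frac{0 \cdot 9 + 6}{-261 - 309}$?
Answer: $- \frac{26221}{95} \approx -276.01$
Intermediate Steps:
$\left(-39 - 237\right) + \frac{0 \cdot 9 + 6}{-261 - 309} = -276 + \frac{0 + 6}{-570} = -276 - \frac{1}{95} = - \frac{26221}{95}$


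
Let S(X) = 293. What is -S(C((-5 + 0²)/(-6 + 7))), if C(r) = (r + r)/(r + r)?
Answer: -293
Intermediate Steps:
C(r) = 1 (C(r) = (2*r)/((2*r)) = (2*r)*(1/(2*r)) = 1)
-S(C((-5 + 0²)/(-6 + 7))) = -1*293 = -293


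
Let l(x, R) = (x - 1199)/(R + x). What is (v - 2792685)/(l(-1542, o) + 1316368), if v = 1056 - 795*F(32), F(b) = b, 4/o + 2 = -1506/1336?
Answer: -9081976919790/4243857684829 ≈ -2.1400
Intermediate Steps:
o = -2672/2089 (o = 4/(-2 - 1506/1336) = 4/(-2 - 1506*1/1336) = 4/(-2 - 753/668) = 4/(-2089/668) = 4*(-668/2089) = -2672/2089 ≈ -1.2791)
l(x, R) = (-1199 + x)/(R + x)
v = -24384 (v = 1056 - 795*32 = 1056 - 25440 = -24384)
(v - 2792685)/(l(-1542, o) + 1316368) = (-24384 - 2792685)/((-1199 - 1542)/(-2672/2089 - 1542) + 1316368) = -2817069/(-2741/(-3223910/2089) + 1316368) = -2817069/(-2089/3223910*(-2741) + 1316368) = -2817069/(5725949/3223910 + 1316368) = -2817069/4243857684829/3223910 = -2817069*3223910/4243857684829 = -9081976919790/4243857684829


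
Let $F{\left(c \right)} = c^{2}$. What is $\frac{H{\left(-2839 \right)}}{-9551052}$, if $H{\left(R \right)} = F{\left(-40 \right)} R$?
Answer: $\frac{1135600}{2387763} \approx 0.47559$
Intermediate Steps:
$H{\left(R \right)} = 1600 R$ ($H{\left(R \right)} = \left(-40\right)^{2} R = 1600 R$)
$\frac{H{\left(-2839 \right)}}{-9551052} = \frac{1600 \left(-2839\right)}{-9551052} = \left(-4542400\right) \left(- \frac{1}{9551052}\right) = \frac{1135600}{2387763}$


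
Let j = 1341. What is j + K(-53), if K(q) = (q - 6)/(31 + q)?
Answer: 29561/22 ≈ 1343.7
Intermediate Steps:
K(q) = (-6 + q)/(31 + q)
j + K(-53) = 1341 + (-6 - 53)/(31 - 53) = 1341 - 59/(-22) = 1341 - 1/22*(-59) = 1341 + 59/22 = 29561/22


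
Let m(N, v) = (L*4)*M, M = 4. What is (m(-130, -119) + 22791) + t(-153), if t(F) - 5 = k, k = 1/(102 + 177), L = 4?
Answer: 6377941/279 ≈ 22860.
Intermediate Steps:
k = 1/279 ≈ 0.0035842
t(F) = 1396/279 (t(F) = 5 + 1/279 = 1396/279)
m(N, v) = 64 (m(N, v) = (4*4)*4 = 16*4 = 64)
(m(-130, -119) + 22791) + t(-153) = (64 + 22791) + 1396/279 = 22855 + 1396/279 = 6377941/279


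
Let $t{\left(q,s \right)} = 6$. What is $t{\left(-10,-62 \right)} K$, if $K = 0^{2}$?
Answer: $0$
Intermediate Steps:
$K = 0$
$t{\left(-10,-62 \right)} K = 6 \cdot 0 = 0$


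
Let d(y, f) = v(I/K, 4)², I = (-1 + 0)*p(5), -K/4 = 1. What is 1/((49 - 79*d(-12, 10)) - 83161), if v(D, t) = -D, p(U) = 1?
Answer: -16/1329871 ≈ -1.2031e-5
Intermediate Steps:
K = -4 (K = -4*1 = -4)
I = -1 (I = (-1 + 0)*1 = -1*1 = -1)
d(y, f) = 1/16 (d(y, f) = (-(-1)/(-4))² = (-(-1)*(-1)/4)² = (-1*¼)² = (-¼)² = 1/16)
1/((49 - 79*d(-12, 10)) - 83161) = 1/((49 - 79*1/16) - 83161) = 1/((49 - 79/16) - 83161) = 1/(705/16 - 83161) = 1/(-1329871/16) = -16/1329871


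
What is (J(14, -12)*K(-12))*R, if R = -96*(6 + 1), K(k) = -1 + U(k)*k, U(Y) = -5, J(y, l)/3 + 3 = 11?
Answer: -951552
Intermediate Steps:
J(y, l) = 24 (J(y, l) = -9 + 3*11 = -9 + 33 = 24)
K(k) = -1 - 5*k
R = -672 (R = -96*7 = -24*28 = -672)
(J(14, -12)*K(-12))*R = (24*(-1 - 5*(-12)))*(-672) = (24*(-1 + 60))*(-672) = (24*59)*(-672) = 1416*(-672) = -951552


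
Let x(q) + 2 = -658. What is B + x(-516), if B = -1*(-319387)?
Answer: 318727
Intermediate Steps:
B = 319387
x(q) = -660 (x(q) = -2 - 658 = -660)
B + x(-516) = 319387 - 660 = 318727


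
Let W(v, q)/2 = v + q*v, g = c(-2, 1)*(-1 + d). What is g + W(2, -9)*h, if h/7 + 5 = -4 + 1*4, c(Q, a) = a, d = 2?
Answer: 1121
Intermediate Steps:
g = 1 (g = 1*(-1 + 2) = 1*1 = 1)
W(v, q) = 2*v + 2*q*v (W(v, q) = 2*(v + q*v) = 2*v + 2*q*v)
h = -35 (h = -35 + 7*(-4 + 1*4) = -35 + 7*(-4 + 4) = -35 + 7*0 = -35 + 0 = -35)
g + W(2, -9)*h = 1 + (2*2*(1 - 9))*(-35) = 1 + (2*2*(-8))*(-35) = 1 - 32*(-35) = 1 + 1120 = 1121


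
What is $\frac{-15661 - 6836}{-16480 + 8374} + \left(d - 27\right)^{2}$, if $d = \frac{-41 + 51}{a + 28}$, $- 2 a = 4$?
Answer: $\frac{324739963}{456638} \approx 711.15$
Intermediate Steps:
$a = -2$ ($a = \left(- \frac{1}{2}\right) 4 = -2$)
$d = \frac{5}{13}$ ($d = \frac{-41 + 51}{-2 + 28} = \frac{10}{26} = 10 \cdot \frac{1}{26} = \frac{5}{13} \approx 0.38462$)
$\frac{-15661 - 6836}{-16480 + 8374} + \left(d - 27\right)^{2} = \frac{-15661 - 6836}{-16480 + 8374} + \left(\frac{5}{13} - 27\right)^{2} = - \frac{22497}{-8106} + \left(- \frac{346}{13}\right)^{2} = \left(-22497\right) \left(- \frac{1}{8106}\right) + \frac{119716}{169} = \frac{7499}{2702} + \frac{119716}{169} = \frac{324739963}{456638}$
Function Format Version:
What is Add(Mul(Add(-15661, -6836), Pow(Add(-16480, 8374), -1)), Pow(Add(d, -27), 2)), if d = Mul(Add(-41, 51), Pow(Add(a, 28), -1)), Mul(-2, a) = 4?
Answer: Rational(324739963, 456638) ≈ 711.15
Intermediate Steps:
a = -2 (a = Mul(Rational(-1, 2), 4) = -2)
d = Rational(5, 13) (d = Mul(Add(-41, 51), Pow(Add(-2, 28), -1)) = Mul(10, Pow(26, -1)) = Mul(10, Rational(1, 26)) = Rational(5, 13) ≈ 0.38462)
Add(Mul(Add(-15661, -6836), Pow(Add(-16480, 8374), -1)), Pow(Add(d, -27), 2)) = Add(Mul(Add(-15661, -6836), Pow(Add(-16480, 8374), -1)), Pow(Add(Rational(5, 13), -27), 2)) = Add(Mul(-22497, Pow(-8106, -1)), Pow(Rational(-346, 13), 2)) = Add(Mul(-22497, Rational(-1, 8106)), Rational(119716, 169)) = Add(Rational(7499, 2702), Rational(119716, 169)) = Rational(324739963, 456638)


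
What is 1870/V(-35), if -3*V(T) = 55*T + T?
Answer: 561/196 ≈ 2.8622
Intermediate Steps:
V(T) = -56*T/3 (V(T) = -(55*T + T)/3 = -56*T/3)
1870/V(-35) = 1870/((-56/3*(-35))) = 1870/(1960/3) = 1870*(3/1960) = 561/196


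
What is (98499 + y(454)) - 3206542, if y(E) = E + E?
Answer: -3107135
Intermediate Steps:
y(E) = 2*E
(98499 + y(454)) - 3206542 = (98499 + 2*454) - 3206542 = (98499 + 908) - 3206542 = 99407 - 3206542 = -3107135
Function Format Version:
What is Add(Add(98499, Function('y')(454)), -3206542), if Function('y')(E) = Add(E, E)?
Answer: -3107135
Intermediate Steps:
Function('y')(E) = Mul(2, E)
Add(Add(98499, Function('y')(454)), -3206542) = Add(Add(98499, Mul(2, 454)), -3206542) = Add(Add(98499, 908), -3206542) = Add(99407, -3206542) = -3107135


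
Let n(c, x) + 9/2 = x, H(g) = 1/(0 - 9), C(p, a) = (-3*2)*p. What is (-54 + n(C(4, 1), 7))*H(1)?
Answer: 103/18 ≈ 5.7222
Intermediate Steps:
C(p, a) = -6*p
H(g) = -⅑ (H(g) = 1/(-9) = -⅑)
n(c, x) = -9/2 + x
(-54 + n(C(4, 1), 7))*H(1) = (-54 + (-9/2 + 7))*(-⅑) = (-54 + 5/2)*(-⅑) = -103/2*(-⅑) = 103/18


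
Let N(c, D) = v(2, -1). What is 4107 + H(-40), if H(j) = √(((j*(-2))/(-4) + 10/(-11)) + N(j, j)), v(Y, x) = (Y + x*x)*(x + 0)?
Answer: 4107 + I*√2893/11 ≈ 4107.0 + 4.8897*I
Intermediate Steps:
v(Y, x) = x*(Y + x²) (v(Y, x) = (Y + x²)*x = x*(Y + x²))
N(c, D) = -3 (N(c, D) = -(2 + (-1)²) = -(2 + 1) = -1*3 = -3)
H(j) = √(-43/11 + j/2) (H(j) = √(((j*(-2))/(-4) + 10/(-11)) - 3) = √((-2*j*(-¼) + 10*(-1/11)) - 3) = √((j/2 - 10/11) - 3) = √((-10/11 + j/2) - 3) = √(-43/11 + j/2))
4107 + H(-40) = 4107 + √(-1892 + 242*(-40))/22 = 4107 + √(-1892 - 9680)/22 = 4107 + √(-11572)/22 = 4107 + (2*I*√2893)/22 = 4107 + I*√2893/11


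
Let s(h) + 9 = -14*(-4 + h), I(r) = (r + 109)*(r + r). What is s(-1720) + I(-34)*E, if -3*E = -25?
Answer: -18373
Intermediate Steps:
I(r) = 2*r*(109 + r) (I(r) = (109 + r)*(2*r) = 2*r*(109 + r))
E = 25/3 (E = -⅓*(-25) = 25/3 ≈ 8.3333)
s(h) = 47 - 14*h (s(h) = -9 - 14*(-4 + h) = -9 + (56 - 14*h) = 47 - 14*h)
s(-1720) + I(-34)*E = (47 - 14*(-1720)) + (2*(-34)*(109 - 34))*(25/3) = (47 + 24080) + (2*(-34)*75)*(25/3) = 24127 - 5100*25/3 = 24127 - 42500 = -18373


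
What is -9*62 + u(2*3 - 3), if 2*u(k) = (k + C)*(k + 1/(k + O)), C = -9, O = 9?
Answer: -2269/4 ≈ -567.25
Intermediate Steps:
u(k) = (-9 + k)*(k + 1/(9 + k))/2 (u(k) = ((k - 9)*(k + 1/(k + 9)))/2 = ((-9 + k)*(k + 1/(9 + k)))/2 = (-9 + k)*(k + 1/(9 + k))/2)
-9*62 + u(2*3 - 3) = -9*62 + (-9 + (2*3 - 3)³ - 80*(2*3 - 3))/(2*(9 + (2*3 - 3))) = -558 + (-9 + (6 - 3)³ - 80*(6 - 3))/(2*(9 + (6 - 3))) = -558 + (-9 + 3³ - 80*3)/(2*(9 + 3)) = -558 + (½)*(-9 + 27 - 240)/12 = -558 + (½)*(1/12)*(-222) = -558 - 37/4 = -2269/4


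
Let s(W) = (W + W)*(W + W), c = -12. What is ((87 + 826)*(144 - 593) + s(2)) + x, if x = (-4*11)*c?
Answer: -409393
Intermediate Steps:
s(W) = 4*W² (s(W) = (2*W)*(2*W) = 4*W²)
x = 528 (x = -4*11*(-12) = -44*(-12) = 528)
((87 + 826)*(144 - 593) + s(2)) + x = ((87 + 826)*(144 - 593) + 4*2²) + 528 = (913*(-449) + 4*4) + 528 = (-409937 + 16) + 528 = -409921 + 528 = -409393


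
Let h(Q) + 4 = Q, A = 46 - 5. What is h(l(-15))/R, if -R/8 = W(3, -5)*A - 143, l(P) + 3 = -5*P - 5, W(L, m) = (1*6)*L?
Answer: -9/680 ≈ -0.013235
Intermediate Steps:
W(L, m) = 6*L
l(P) = -8 - 5*P (l(P) = -3 + (-5*P - 5) = -3 + (-5 - 5*P) = -8 - 5*P)
A = 41
h(Q) = -4 + Q
R = -4760 (R = -8*((6*3)*41 - 143) = -8*(18*41 - 143) = -8*(738 - 143) = -8*595 = -4760)
h(l(-15))/R = (-4 + (-8 - 5*(-15)))/(-4760) = (-4 + (-8 + 75))*(-1/4760) = (-4 + 67)*(-1/4760) = 63*(-1/4760) = -9/680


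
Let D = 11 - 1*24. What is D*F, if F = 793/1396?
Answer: -10309/1396 ≈ -7.3847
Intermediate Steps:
D = -13 (D = 11 - 24 = -13)
F = 793/1396 (F = 793*(1/1396) = 793/1396 ≈ 0.56805)
D*F = -13*793/1396 = -10309/1396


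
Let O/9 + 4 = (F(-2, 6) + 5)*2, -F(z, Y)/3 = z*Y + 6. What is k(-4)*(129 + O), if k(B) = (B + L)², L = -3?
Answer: 24843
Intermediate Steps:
F(z, Y) = -18 - 3*Y*z (F(z, Y) = -3*(z*Y + 6) = -3*(Y*z + 6) = -3*(6 + Y*z) = -18 - 3*Y*z)
k(B) = (-3 + B)² (k(B) = (B - 3)² = (-3 + B)²)
O = 378 (O = -36 + 9*(((-18 - 3*6*(-2)) + 5)*2) = -36 + 9*(((-18 + 36) + 5)*2) = -36 + 9*((18 + 5)*2) = -36 + 9*(23*2) = -36 + 9*46 = -36 + 414 = 378)
k(-4)*(129 + O) = (-3 - 4)²*(129 + 378) = (-7)²*507 = 49*507 = 24843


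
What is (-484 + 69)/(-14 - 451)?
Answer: 83/93 ≈ 0.89247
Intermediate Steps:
(-484 + 69)/(-14 - 451) = -415/(-465) = -415*(-1/465) = 83/93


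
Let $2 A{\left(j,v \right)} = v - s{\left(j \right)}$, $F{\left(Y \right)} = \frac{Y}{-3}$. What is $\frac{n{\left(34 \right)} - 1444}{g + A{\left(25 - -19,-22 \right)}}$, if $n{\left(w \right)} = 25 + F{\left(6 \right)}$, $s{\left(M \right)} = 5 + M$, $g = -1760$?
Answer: $\frac{406}{513} \approx 0.79142$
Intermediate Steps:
$F{\left(Y \right)} = - \frac{Y}{3}$ ($F{\left(Y \right)} = Y \left(- \frac{1}{3}\right) = - \frac{Y}{3}$)
$n{\left(w \right)} = 23$ ($n{\left(w \right)} = 25 - 2 = 23$)
$A{\left(j,v \right)} = - \frac{5}{2} + \frac{v}{2} - \frac{j}{2}$ ($A{\left(j,v \right)} = \frac{v - \left(5 + j\right)}{2} = \frac{-5 + v - j}{2} = - \frac{5}{2} + \frac{v}{2} - \frac{j}{2}$)
$\frac{n{\left(34 \right)} - 1444}{g + A{\left(25 - -19,-22 \right)}} = \frac{23 - 1444}{-1760 - \left(\frac{27}{2} + \frac{25 - -19}{2}\right)} = - \frac{1421}{-1760 - \left(\frac{27}{2} + \frac{25 + 19}{2}\right)} = - \frac{1421}{-1760 - \frac{71}{2}} = - \frac{1421}{- \frac{3591}{2}} = \left(-1421\right) \left(- \frac{2}{3591}\right) = \frac{406}{513}$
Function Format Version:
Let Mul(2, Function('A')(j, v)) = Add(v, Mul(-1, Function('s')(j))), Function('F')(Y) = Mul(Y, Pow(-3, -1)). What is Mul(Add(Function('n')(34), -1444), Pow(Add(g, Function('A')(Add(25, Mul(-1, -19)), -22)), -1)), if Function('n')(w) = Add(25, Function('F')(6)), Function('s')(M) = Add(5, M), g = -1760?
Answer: Rational(406, 513) ≈ 0.79142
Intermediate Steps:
Function('F')(Y) = Mul(Rational(-1, 3), Y) (Function('F')(Y) = Mul(Y, Rational(-1, 3)) = Mul(Rational(-1, 3), Y))
Function('n')(w) = 23 (Function('n')(w) = Add(25, Mul(Rational(-1, 3), 6)) = Add(25, -2) = 23)
Function('A')(j, v) = Add(Rational(-5, 2), Mul(Rational(1, 2), v), Mul(Rational(-1, 2), j)) (Function('A')(j, v) = Mul(Rational(1, 2), Add(v, Mul(-1, Add(5, j)))) = Mul(Rational(1, 2), Add(v, Add(-5, Mul(-1, j)))) = Mul(Rational(1, 2), Add(-5, v, Mul(-1, j))) = Add(Rational(-5, 2), Mul(Rational(1, 2), v), Mul(Rational(-1, 2), j)))
Mul(Add(Function('n')(34), -1444), Pow(Add(g, Function('A')(Add(25, Mul(-1, -19)), -22)), -1)) = Mul(Add(23, -1444), Pow(Add(-1760, Add(Rational(-5, 2), Mul(Rational(1, 2), -22), Mul(Rational(-1, 2), Add(25, Mul(-1, -19))))), -1)) = Mul(-1421, Pow(Add(-1760, Add(Rational(-5, 2), -11, Mul(Rational(-1, 2), Add(25, 19)))), -1)) = Mul(-1421, Pow(Add(-1760, Add(Rational(-5, 2), -11, Mul(Rational(-1, 2), 44))), -1)) = Mul(-1421, Pow(Add(-1760, Add(Rational(-5, 2), -11, -22)), -1)) = Mul(-1421, Pow(Add(-1760, Rational(-71, 2)), -1)) = Mul(-1421, Pow(Rational(-3591, 2), -1)) = Mul(-1421, Rational(-2, 3591)) = Rational(406, 513)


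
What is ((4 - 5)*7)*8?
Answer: -56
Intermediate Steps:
((4 - 5)*7)*8 = -1*7*8 = -7*8 = -56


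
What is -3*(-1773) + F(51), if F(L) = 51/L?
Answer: 5320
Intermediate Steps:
-3*(-1773) + F(51) = -3*(-1773) + 51/51 = 5319 + 51*(1/51) = 5319 + 1 = 5320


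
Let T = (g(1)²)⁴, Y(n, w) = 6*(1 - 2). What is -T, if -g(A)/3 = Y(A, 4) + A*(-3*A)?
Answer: -282429536481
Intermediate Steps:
Y(n, w) = -6 (Y(n, w) = 6*(-1) = -6)
g(A) = 18 + 9*A² (g(A) = -3*(-6 + A*(-3*A)) = -3*(-6 - 3*A²) = 18 + 9*A²)
T = 282429536481 (T = ((18 + 9*1²)²)⁴ = ((18 + 9*1)²)⁴ = ((18 + 9)²)⁴ = (27²)⁴ = 729⁴ = 282429536481)
-T = -1*282429536481 = -282429536481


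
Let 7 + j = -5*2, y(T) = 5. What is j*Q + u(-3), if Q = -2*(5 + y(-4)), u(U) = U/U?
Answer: 341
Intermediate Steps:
u(U) = 1
j = -17 (j = -7 - 5*2 = -7 - 10 = -17)
Q = -20 (Q = -2*(5 + 5) = -2*10 = -20)
j*Q + u(-3) = -17*(-20) + 1 = 340 + 1 = 341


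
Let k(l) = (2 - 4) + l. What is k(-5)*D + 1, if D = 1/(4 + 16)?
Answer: 13/20 ≈ 0.65000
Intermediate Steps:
k(l) = -2 + l
D = 1/20 ≈ 0.050000
k(-5)*D + 1 = (-2 - 5)*(1/20) + 1 = -7*1/20 + 1 = -7/20 + 1 = 13/20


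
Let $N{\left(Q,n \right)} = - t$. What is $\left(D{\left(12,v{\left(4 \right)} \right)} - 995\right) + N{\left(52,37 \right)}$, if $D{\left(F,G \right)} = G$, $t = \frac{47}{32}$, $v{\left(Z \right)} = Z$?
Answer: $- \frac{31759}{32} \approx -992.47$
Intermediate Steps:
$t = \frac{47}{32}$ ($t = 47 \cdot \frac{1}{32} = \frac{47}{32} \approx 1.4688$)
$N{\left(Q,n \right)} = - \frac{47}{32}$ ($N{\left(Q,n \right)} = \left(-1\right) \frac{47}{32} = - \frac{47}{32}$)
$\left(D{\left(12,v{\left(4 \right)} \right)} - 995\right) + N{\left(52,37 \right)} = \left(4 - 995\right) - \frac{47}{32} = -991 - \frac{47}{32} = - \frac{31759}{32}$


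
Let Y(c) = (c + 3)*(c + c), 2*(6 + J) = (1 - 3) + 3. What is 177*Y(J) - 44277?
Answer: -78819/2 ≈ -39410.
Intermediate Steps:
J = -11/2 (J = -6 + ((1 - 3) + 3)/2 = -6 + (-2 + 3)/2 = -6 + (½)*1 = -6 + ½ = -11/2 ≈ -5.5000)
Y(c) = 2*c*(3 + c) (Y(c) = (3 + c)*(2*c) = 2*c*(3 + c))
177*Y(J) - 44277 = 177*(2*(-11/2)*(3 - 11/2)) - 44277 = 177*(2*(-11/2)*(-5/2)) - 44277 = 177*(55/2) - 44277 = 9735/2 - 44277 = -78819/2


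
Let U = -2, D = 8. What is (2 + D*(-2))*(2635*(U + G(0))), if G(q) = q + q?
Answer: 73780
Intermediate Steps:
G(q) = 2*q
(2 + D*(-2))*(2635*(U + G(0))) = (2 + 8*(-2))*(2635*(-2 + 2*0)) = (2 - 16)*(2635*(-2 + 0)) = -36890*(-2) = -14*(-5270) = 73780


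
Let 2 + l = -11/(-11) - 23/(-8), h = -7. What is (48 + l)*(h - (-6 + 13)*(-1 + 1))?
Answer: -2793/8 ≈ -349.13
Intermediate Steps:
l = 15/8 (l = -2 + (-11/(-11) - 23/(-8)) = -2 + (-11*(-1/11) - 23*(-⅛)) = -2 + (1 + 23/8) = -2 + 31/8 = 15/8 ≈ 1.8750)
(48 + l)*(h - (-6 + 13)*(-1 + 1)) = (48 + 15/8)*(-7 - (-6 + 13)*(-1 + 1)) = 399*(-7 - 7*0)/8 = 399*(-7 - 1*0)/8 = 399*(-7 + 0)/8 = (399/8)*(-7) = -2793/8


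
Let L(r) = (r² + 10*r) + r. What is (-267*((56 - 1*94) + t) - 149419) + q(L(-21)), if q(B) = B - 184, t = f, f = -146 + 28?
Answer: -107741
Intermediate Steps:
L(r) = r² + 11*r
f = -118
t = -118
q(B) = -184 + B
(-267*((56 - 1*94) + t) - 149419) + q(L(-21)) = (-267*((56 - 1*94) - 118) - 149419) + (-184 - 21*(11 - 21)) = (-267*((56 - 94) - 118) - 149419) + (-184 - 21*(-10)) = (-267*(-38 - 118) - 149419) + (-184 + 210) = (-267*(-156) - 149419) + 26 = (41652 - 149419) + 26 = -107767 + 26 = -107741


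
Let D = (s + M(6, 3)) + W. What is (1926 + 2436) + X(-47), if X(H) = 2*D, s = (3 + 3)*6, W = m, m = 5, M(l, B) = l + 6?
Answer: 4468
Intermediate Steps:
M(l, B) = 6 + l
W = 5
s = 36 (s = 6*6 = 36)
D = 53 (D = (36 + (6 + 6)) + 5 = (36 + 12) + 5 = 48 + 5 = 53)
X(H) = 106 (X(H) = 2*53 = 106)
(1926 + 2436) + X(-47) = (1926 + 2436) + 106 = 4362 + 106 = 4468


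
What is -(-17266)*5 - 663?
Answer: 85667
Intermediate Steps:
-(-17266)*5 - 663 = -194*(-445) - 663 = 86330 - 663 = 85667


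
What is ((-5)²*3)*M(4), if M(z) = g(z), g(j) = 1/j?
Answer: 75/4 ≈ 18.750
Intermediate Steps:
M(z) = 1/z
((-5)²*3)*M(4) = ((-5)²*3)/4 = (25*3)*(¼) = 75*(¼) = 75/4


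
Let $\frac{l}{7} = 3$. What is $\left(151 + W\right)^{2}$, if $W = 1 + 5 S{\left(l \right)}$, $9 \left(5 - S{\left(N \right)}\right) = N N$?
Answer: $4624$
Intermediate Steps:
$l = 21$ ($l = 7 \cdot 3 = 21$)
$S{\left(N \right)} = 5 - \frac{N^{2}}{9}$ ($S{\left(N \right)} = 5 - \frac{N N}{9} = 5 - \frac{N^{2}}{9}$)
$W = -219$ ($W = 1 + 5 \left(5 - \frac{21^{2}}{9}\right) = 1 + 5 \left(5 - 49\right) = 1 + 5 \left(-44\right) = 1 - 220 = -219$)
$\left(151 + W\right)^{2} = \left(151 - 219\right)^{2} = \left(-68\right)^{2} = 4624$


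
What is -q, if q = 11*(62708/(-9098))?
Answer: 344894/4549 ≈ 75.818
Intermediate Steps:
q = -344894/4549 (q = 11*(62708*(-1/9098)) = 11*(-31354/4549) = -344894/4549 ≈ -75.818)
-q = -1*(-344894/4549) = 344894/4549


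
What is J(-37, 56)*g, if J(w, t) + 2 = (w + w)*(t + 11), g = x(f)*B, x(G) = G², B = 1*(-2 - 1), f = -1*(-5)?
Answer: 372000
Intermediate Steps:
f = 5
B = -3 (B = 1*(-3) = -3)
g = -75 (g = 5²*(-3) = 25*(-3) = -75)
J(w, t) = -2 + 2*w*(11 + t) (J(w, t) = -2 + (w + w)*(t + 11) = -2 + (2*w)*(11 + t) = -2 + 2*w*(11 + t))
J(-37, 56)*g = (-2 + 22*(-37) + 2*56*(-37))*(-75) = (-2 - 814 - 4144)*(-75) = -4960*(-75) = 372000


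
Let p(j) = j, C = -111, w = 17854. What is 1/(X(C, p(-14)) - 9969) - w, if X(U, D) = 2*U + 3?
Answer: -181896553/10188 ≈ -17854.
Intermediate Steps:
X(U, D) = 3 + 2*U
1/(X(C, p(-14)) - 9969) - w = 1/((3 + 2*(-111)) - 9969) - 1*17854 = 1/((3 - 222) - 9969) - 17854 = 1/(-219 - 9969) - 17854 = 1/(-10188) - 17854 = -1/10188 - 17854 = -181896553/10188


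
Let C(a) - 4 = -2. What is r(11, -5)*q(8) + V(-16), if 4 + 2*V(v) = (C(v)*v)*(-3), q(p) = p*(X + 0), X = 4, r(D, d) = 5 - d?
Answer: 366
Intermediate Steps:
C(a) = 2 (C(a) = 4 - 2 = 2)
q(p) = 4*p (q(p) = p*(4 + 0) = p*4 = 4*p)
V(v) = -2 - 3*v (V(v) = -2 + ((2*v)*(-3))/2 = -2 + (-6*v)/2 = -2 - 3*v)
r(11, -5)*q(8) + V(-16) = (5 - 1*(-5))*(4*8) + (-2 - 3*(-16)) = (5 + 5)*32 + (-2 + 48) = 10*32 + 46 = 320 + 46 = 366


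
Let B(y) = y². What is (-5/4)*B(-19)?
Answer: -1805/4 ≈ -451.25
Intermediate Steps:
(-5/4)*B(-19) = -5/4*(-19)² = -5*¼*361 = -5/4*361 = -1805/4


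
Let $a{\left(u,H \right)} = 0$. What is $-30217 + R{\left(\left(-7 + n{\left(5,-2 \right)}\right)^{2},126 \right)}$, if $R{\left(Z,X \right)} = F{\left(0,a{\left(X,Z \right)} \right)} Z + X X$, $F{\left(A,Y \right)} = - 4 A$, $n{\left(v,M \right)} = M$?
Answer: $-14341$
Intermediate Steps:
$R{\left(Z,X \right)} = X^{2}$ ($R{\left(Z,X \right)} = \left(-4\right) 0 Z + X X = 0 Z + X^{2} = 0 + X^{2} = X^{2}$)
$-30217 + R{\left(\left(-7 + n{\left(5,-2 \right)}\right)^{2},126 \right)} = -30217 + 126^{2} = -30217 + 15876 = -14341$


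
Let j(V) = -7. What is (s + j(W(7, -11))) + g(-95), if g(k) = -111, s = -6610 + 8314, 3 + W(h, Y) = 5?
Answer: 1586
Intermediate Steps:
W(h, Y) = 2 (W(h, Y) = -3 + 5 = 2)
s = 1704
(s + j(W(7, -11))) + g(-95) = (1704 - 7) - 111 = 1697 - 111 = 1586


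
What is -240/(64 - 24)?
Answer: -6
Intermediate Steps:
-240/(64 - 24) = -240/40 = (1/40)*(-240) = -6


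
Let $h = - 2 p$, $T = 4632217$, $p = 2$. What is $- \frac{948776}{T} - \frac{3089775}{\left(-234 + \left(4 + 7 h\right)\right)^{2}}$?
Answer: $- \frac{4791887535613}{102779630796} \approx -46.623$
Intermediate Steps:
$h = -4$ ($h = \left(-2\right) 2 = -4$)
$- \frac{948776}{T} - \frac{3089775}{\left(-234 + \left(4 + 7 h\right)\right)^{2}} = - \frac{948776}{4632217} - \frac{3089775}{\left(-234 + \left(4 + 7 \left(-4\right)\right)\right)^{2}} = \left(-948776\right) \frac{1}{4632217} - \frac{3089775}{\left(-234 + \left(4 - 28\right)\right)^{2}} = - \frac{948776}{4632217} - \frac{3089775}{\left(-234 - 24\right)^{2}} = - \frac{948776}{4632217} - \frac{3089775}{\left(-258\right)^{2}} = - \frac{948776}{4632217} - \frac{3089775}{66564} = - \frac{948776}{4632217} - \frac{1029925}{22188} = - \frac{4791887535613}{102779630796}$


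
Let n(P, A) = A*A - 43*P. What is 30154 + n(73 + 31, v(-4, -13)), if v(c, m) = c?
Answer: 25698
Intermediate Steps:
n(P, A) = A² - 43*P
30154 + n(73 + 31, v(-4, -13)) = 30154 + ((-4)² - 43*(73 + 31)) = 30154 + (16 - 43*104) = 30154 + (16 - 4472) = 30154 - 4456 = 25698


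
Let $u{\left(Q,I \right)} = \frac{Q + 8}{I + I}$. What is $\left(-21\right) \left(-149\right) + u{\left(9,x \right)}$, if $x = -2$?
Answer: $\frac{12499}{4} \approx 3124.8$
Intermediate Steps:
$u{\left(Q,I \right)} = \frac{8 + Q}{2 I}$
$\left(-21\right) \left(-149\right) + u{\left(9,x \right)} = \left(-21\right) \left(-149\right) + \frac{8 + 9}{2 \left(-2\right)} = 3129 + \frac{1}{2} \left(- \frac{1}{2}\right) 17 = 3129 - \frac{17}{4} = \frac{12499}{4}$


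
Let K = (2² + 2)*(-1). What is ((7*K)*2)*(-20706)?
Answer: 1739304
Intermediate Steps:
K = -6 (K = (4 + 2)*(-1) = 6*(-1) = -6)
((7*K)*2)*(-20706) = ((7*(-6))*2)*(-20706) = -42*2*(-20706) = -84*(-20706) = 1739304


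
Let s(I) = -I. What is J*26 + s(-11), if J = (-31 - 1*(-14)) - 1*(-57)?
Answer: 1051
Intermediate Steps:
J = 40 (J = (-31 + 14) + 57 = -17 + 57 = 40)
J*26 + s(-11) = 40*26 - 1*(-11) = 1040 + 11 = 1051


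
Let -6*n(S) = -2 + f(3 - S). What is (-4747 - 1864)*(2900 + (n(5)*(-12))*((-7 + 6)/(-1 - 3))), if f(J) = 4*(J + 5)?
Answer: -19204955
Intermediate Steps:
f(J) = 20 + 4*J (f(J) = 4*(5 + J) = 20 + 4*J)
n(S) = -5 + 2*S/3 (n(S) = -(-2 + (20 + 4*(3 - S)))/6 = -(-2 + (20 + (12 - 4*S)))/6 = -(-2 + (32 - 4*S))/6 = -(30 - 4*S)/6 = -5 + 2*S/3)
(-4747 - 1864)*(2900 + (n(5)*(-12))*((-7 + 6)/(-1 - 3))) = (-4747 - 1864)*(2900 + ((-5 + (⅔)*5)*(-12))*((-7 + 6)/(-1 - 3))) = -6611*(2900 + ((-5 + 10/3)*(-12))*(-1/(-4))) = -6611*(2900 + (-5/3*(-12))*(-1*(-¼))) = -6611*(2900 + 20*(¼)) = -6611*(2900 + 5) = -6611*2905 = -19204955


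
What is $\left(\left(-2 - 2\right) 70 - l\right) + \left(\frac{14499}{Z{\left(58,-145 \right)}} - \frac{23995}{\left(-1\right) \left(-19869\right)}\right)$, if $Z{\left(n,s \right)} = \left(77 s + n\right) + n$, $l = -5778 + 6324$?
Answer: $- \frac{60629037764}{73177527} \approx -828.52$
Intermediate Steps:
$l = 546$
$Z{\left(n,s \right)} = 2 n + 77 s$ ($Z{\left(n,s \right)} = \left(n + 77 s\right) + n = 2 n + 77 s$)
$\left(\left(-2 - 2\right) 70 - l\right) + \left(\frac{14499}{Z{\left(58,-145 \right)}} - \frac{23995}{\left(-1\right) \left(-19869\right)}\right) = \left(\left(-2 - 2\right) 70 - 546\right) + \left(\frac{14499}{2 \cdot 58 + 77 \left(-145\right)} - \frac{23995}{\left(-1\right) \left(-19869\right)}\right) = \left(\left(-4\right) 70 - 546\right) + \left(\frac{14499}{116 - 11165} - \frac{23995}{19869}\right) = \left(-280 - 546\right) + \left(\frac{14499}{-11049} - \frac{23995}{19869}\right) = -826 + \left(14499 \left(- \frac{1}{11049}\right) - \frac{23995}{19869}\right) = -826 - \frac{184400462}{73177527} = - \frac{60629037764}{73177527}$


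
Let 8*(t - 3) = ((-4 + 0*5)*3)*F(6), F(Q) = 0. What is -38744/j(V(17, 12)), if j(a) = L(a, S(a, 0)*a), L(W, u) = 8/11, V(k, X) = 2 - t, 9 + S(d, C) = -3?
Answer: -53273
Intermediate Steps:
t = 3 (t = 3 + (((-4 + 0*5)*3)*0)/8 = 3 + (((-4 + 0)*3)*0)/8 = 3 + (-4*3*0)/8 = 3 + (-12*0)/8 = 3 + (⅛)*0 = 3 + 0 = 3)
S(d, C) = -12 (S(d, C) = -9 - 3 = -12)
V(k, X) = -1 (V(k, X) = 2 - 1*3 = 2 - 3 = -1)
L(W, u) = 8/11 (L(W, u) = 8*(1/11) = 8/11)
j(a) = 8/11
-38744/j(V(17, 12)) = -38744/8/11 = -38744*11/8 = -53273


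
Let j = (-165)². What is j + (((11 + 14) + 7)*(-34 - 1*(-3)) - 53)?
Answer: 26180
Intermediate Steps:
j = 27225
j + (((11 + 14) + 7)*(-34 - 1*(-3)) - 53) = 27225 + (((11 + 14) + 7)*(-34 - 1*(-3)) - 53) = 27225 + ((25 + 7)*(-34 + 3) - 53) = 27225 + (32*(-31) - 53) = 27225 + (-992 - 53) = 27225 - 1045 = 26180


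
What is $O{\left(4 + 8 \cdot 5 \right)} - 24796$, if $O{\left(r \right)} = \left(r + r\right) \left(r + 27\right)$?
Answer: $-18548$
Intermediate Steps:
$O{\left(r \right)} = 2 r \left(27 + r\right)$
$O{\left(4 + 8 \cdot 5 \right)} - 24796 = 2 \left(4 + 8 \cdot 5\right) \left(27 + \left(4 + 8 \cdot 5\right)\right) - 24796 = 2 \left(4 + 40\right) \left(27 + \left(4 + 40\right)\right) - 24796 = 2 \cdot 44 \left(27 + 44\right) - 24796 = 2 \cdot 44 \cdot 71 - 24796 = 6248 - 24796 = -18548$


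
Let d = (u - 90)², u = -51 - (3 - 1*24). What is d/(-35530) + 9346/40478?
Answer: -12540991/71909167 ≈ -0.17440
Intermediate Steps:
u = -30 (u = -51 - (3 - 24) = -51 - 1*(-21) = -51 + 21 = -30)
d = 14400 (d = (-30 - 90)² = (-120)² = 14400)
d/(-35530) + 9346/40478 = 14400/(-35530) + 9346/40478 = 14400*(-1/35530) + 9346*(1/40478) = -1440/3553 + 4673/20239 = -12540991/71909167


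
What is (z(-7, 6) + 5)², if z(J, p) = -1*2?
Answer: 9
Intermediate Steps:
z(J, p) = -2
(z(-7, 6) + 5)² = (-2 + 5)² = 3² = 9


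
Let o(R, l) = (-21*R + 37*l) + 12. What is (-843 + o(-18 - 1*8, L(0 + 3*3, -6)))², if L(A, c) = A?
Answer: 2304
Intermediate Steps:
o(R, l) = 12 - 21*R + 37*l
(-843 + o(-18 - 1*8, L(0 + 3*3, -6)))² = (-843 + (12 - 21*(-18 - 1*8) + 37*(0 + 3*3)))² = (-843 + (12 - 21*(-18 - 8) + 37*(0 + 9)))² = (-843 + (12 - 21*(-26) + 37*9))² = (-843 + (12 + 546 + 333))² = (-843 + 891)² = 48² = 2304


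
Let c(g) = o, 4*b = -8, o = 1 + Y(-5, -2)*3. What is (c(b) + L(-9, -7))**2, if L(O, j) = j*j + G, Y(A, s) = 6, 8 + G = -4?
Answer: 3136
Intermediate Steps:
G = -12 (G = -8 - 4 = -12)
L(O, j) = -12 + j**2 (L(O, j) = j*j - 12 = j**2 - 12 = -12 + j**2)
o = 19 (o = 1 + 6*3 = 1 + 18 = 19)
b = -2 (b = (1/4)*(-8) = -2)
c(g) = 19
(c(b) + L(-9, -7))**2 = (19 + (-12 + (-7)**2))**2 = (19 + (-12 + 49))**2 = (19 + 37)**2 = 56**2 = 3136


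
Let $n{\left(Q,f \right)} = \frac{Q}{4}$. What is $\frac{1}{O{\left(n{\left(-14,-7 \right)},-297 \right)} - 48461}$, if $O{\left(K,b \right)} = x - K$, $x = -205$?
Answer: $- \frac{2}{97325} \approx -2.055 \cdot 10^{-5}$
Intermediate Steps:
$n{\left(Q,f \right)} = \frac{Q}{4}$ ($n{\left(Q,f \right)} = Q \frac{1}{4} = \frac{Q}{4}$)
$O{\left(K,b \right)} = -205 - K$
$\frac{1}{O{\left(n{\left(-14,-7 \right)},-297 \right)} - 48461} = \frac{1}{\left(-205 - \frac{1}{4} \left(-14\right)\right) - 48461} = \frac{1}{\left(-205 - - \frac{7}{2}\right) - 48461} = \frac{1}{\left(-205 + \frac{7}{2}\right) - 48461} = \frac{1}{- \frac{403}{2} - 48461} = \frac{1}{- \frac{97325}{2}} = - \frac{2}{97325}$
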